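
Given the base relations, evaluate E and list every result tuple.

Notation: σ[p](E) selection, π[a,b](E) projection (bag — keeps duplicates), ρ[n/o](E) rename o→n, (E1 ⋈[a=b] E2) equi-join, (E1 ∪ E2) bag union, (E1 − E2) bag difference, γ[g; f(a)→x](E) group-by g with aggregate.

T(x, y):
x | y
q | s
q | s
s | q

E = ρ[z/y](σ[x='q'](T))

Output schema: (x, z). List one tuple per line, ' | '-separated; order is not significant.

Stepwise |·|:
  T → 3
  σ[x='q'](T) → 2
  ρ[z/y](σ[x='q'](T)) → 2

== RESULT ==
x | z
q | s
q | s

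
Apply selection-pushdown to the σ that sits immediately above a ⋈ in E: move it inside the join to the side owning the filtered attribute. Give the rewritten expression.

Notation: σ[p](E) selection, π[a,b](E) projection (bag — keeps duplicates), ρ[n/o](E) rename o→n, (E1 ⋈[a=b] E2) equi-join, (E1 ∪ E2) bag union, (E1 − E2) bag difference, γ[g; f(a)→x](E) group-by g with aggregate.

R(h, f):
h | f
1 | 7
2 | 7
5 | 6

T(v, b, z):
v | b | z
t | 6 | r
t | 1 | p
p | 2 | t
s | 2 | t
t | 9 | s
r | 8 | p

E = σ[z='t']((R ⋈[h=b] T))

σ filters on z, owned by the right side.
E' = (R ⋈[h=b] σ[z='t'](T))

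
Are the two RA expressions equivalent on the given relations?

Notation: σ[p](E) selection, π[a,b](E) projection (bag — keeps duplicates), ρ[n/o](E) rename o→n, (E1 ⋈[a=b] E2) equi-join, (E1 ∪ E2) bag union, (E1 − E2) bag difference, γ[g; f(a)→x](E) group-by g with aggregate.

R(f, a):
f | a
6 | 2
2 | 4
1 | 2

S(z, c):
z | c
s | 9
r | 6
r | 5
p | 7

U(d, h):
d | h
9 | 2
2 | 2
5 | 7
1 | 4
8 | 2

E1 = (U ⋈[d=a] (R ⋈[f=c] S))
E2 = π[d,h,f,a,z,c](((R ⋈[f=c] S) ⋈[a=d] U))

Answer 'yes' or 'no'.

E1 row counts bottom-up:
  U → 5
  R → 3
  S → 4
  (R ⋈[f=c] S) → 1
  (U ⋈[d=a] (R ⋈[f=c] S)) → 1
E2 row counts bottom-up:
  R → 3
  S → 4
  (R ⋈[f=c] S) → 1
  U → 5
  ((R ⋈[f=c] S) ⋈[a=d] U) → 1
  π[d,h,f,a,z,c](((R ⋈[f=c] S) ⋈[a=d] U)) → 1

E1 and E2 produce the same multiset:
d | h | f | a | z | c
2 | 2 | 6 | 2 | r | 6

yes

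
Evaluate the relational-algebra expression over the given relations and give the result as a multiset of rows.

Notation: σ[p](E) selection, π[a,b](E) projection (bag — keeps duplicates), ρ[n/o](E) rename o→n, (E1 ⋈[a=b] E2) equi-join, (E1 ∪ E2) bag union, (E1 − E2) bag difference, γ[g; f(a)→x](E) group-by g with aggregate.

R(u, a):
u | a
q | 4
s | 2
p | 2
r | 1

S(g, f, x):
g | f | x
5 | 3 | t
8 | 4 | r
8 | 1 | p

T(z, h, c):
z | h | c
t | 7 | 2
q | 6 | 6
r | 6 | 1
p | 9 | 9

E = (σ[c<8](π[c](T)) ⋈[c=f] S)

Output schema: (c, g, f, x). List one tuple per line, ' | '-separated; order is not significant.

Row counts bottom-up:
  T → 4
  π[c](T) → 4
  σ[c<8](π[c](T)) → 3
  S → 3
  (σ[c<8](π[c](T)) ⋈[c=f] S) → 1

== RESULT ==
c | g | f | x
1 | 8 | 1 | p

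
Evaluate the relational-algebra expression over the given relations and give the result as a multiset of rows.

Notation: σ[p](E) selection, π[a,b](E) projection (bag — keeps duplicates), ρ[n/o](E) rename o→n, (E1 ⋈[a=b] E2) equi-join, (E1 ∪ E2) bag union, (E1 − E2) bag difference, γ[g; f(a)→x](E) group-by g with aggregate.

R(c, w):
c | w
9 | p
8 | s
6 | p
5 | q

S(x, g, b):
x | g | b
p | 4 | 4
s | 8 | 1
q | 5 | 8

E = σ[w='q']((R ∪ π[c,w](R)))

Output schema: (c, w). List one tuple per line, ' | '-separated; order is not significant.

Subexpression sizes:
  R → 4
  R → 4
  π[c,w](R) → 4
  (R ∪ π[c,w](R)) → 8
  σ[w='q']((R ∪ π[c,w](R))) → 2

== RESULT ==
c | w
5 | q
5 | q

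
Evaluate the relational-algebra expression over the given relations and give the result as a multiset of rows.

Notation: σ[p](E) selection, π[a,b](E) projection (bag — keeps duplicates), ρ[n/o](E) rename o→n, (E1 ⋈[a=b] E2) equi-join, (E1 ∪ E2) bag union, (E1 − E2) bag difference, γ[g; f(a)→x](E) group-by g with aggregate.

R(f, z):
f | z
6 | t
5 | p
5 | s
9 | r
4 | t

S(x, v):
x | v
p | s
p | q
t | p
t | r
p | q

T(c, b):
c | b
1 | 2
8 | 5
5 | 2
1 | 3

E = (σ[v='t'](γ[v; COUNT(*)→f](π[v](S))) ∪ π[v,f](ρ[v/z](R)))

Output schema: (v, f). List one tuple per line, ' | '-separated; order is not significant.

Row counts bottom-up:
  S → 5
  π[v](S) → 5
  γ[v; COUNT(*)→f](π[v](S)) → 4
  σ[v='t'](γ[v; COUNT(*)→f](π[v](S))) → 0
  R → 5
  ρ[v/z](R) → 5
  π[v,f](ρ[v/z](R)) → 5
  (σ[v='t'](γ[v; COUNT(*)→f](π[v](S))) ∪ π[v,f](ρ[v/z](R))) → 5

== RESULT ==
v | f
p | 5
r | 9
s | 5
t | 4
t | 6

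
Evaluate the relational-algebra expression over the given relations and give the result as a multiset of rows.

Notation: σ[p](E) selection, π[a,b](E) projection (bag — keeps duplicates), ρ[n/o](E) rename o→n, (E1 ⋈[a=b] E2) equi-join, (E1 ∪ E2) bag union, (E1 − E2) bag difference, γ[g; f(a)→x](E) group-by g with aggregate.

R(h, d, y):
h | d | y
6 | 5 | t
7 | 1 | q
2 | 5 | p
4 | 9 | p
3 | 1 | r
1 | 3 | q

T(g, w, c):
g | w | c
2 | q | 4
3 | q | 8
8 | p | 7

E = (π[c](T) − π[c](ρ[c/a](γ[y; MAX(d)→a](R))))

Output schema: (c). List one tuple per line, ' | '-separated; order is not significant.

Row counts bottom-up:
  T → 3
  π[c](T) → 3
  R → 6
  γ[y; MAX(d)→a](R) → 4
  ρ[c/a](γ[y; MAX(d)→a](R)) → 4
  π[c](ρ[c/a](γ[y; MAX(d)→a](R))) → 4
  (π[c](T) − π[c](ρ[c/a](γ[y; MAX(d)→a](R)))) → 3

== RESULT ==
c
4
7
8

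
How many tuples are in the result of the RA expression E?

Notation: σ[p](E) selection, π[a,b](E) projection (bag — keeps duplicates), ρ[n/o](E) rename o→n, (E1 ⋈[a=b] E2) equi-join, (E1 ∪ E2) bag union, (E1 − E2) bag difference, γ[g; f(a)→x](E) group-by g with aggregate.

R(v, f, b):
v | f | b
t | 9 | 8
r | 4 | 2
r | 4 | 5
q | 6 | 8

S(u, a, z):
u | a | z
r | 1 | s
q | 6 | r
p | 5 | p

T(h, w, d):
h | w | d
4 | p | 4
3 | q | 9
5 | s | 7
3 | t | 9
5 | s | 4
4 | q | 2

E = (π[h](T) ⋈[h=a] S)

Row counts bottom-up:
  T → 6
  π[h](T) → 6
  S → 3
  (π[h](T) ⋈[h=a] S) → 2

|E| = 2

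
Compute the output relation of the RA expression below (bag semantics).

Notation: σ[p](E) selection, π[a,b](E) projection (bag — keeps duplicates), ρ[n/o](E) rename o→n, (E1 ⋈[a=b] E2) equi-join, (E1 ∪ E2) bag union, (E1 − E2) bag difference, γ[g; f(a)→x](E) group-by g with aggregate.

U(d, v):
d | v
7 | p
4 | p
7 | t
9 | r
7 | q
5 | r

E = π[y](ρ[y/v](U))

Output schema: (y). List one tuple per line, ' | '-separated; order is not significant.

Per-node cardinality:
  U → 6
  ρ[y/v](U) → 6
  π[y](ρ[y/v](U)) → 6

== RESULT ==
y
p
p
q
r
r
t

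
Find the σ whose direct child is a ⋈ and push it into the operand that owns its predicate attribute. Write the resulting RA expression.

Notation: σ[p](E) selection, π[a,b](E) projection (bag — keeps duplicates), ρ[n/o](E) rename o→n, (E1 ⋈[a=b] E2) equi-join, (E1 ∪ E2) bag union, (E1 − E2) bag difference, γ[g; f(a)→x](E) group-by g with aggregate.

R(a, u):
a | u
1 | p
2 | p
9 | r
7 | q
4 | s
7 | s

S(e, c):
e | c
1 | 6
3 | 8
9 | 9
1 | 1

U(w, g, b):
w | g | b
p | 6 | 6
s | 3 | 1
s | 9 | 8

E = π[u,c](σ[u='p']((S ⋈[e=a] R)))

σ filters on u, owned by the right side.
E' = π[u,c]((S ⋈[e=a] σ[u='p'](R)))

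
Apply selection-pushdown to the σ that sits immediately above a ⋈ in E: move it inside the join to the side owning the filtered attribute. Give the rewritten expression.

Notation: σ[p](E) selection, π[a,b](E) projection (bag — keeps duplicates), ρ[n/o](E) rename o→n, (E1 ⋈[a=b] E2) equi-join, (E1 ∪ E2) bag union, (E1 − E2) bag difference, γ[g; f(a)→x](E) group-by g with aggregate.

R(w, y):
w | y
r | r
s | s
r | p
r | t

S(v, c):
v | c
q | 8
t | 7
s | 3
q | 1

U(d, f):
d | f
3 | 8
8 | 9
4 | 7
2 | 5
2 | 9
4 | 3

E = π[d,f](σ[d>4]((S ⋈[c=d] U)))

σ filters on d, owned by the right side.
E' = π[d,f]((S ⋈[c=d] σ[d>4](U)))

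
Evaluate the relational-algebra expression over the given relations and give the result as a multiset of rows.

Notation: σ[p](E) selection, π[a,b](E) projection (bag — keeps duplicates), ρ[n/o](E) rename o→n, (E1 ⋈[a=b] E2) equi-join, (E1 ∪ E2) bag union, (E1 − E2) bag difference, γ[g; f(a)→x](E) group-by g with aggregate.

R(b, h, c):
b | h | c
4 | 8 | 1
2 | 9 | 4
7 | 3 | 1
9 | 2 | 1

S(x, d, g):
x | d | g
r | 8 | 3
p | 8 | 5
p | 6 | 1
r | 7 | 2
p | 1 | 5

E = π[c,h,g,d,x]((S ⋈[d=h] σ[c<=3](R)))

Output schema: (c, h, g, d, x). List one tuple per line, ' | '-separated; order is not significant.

Per-node cardinality:
  S → 5
  R → 4
  σ[c<=3](R) → 3
  (S ⋈[d=h] σ[c<=3](R)) → 2
  π[c,h,g,d,x]((S ⋈[d=h] σ[c<=3](R))) → 2

== RESULT ==
c | h | g | d | x
1 | 8 | 3 | 8 | r
1 | 8 | 5 | 8 | p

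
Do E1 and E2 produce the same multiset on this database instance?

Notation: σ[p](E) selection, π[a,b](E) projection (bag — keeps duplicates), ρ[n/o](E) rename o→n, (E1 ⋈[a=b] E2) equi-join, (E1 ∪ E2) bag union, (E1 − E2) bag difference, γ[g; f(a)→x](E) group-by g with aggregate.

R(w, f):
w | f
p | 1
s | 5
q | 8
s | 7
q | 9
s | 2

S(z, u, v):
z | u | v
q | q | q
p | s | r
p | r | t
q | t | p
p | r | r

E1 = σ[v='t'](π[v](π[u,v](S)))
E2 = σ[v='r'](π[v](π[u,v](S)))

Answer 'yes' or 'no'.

E1 row counts bottom-up:
  S → 5
  π[u,v](S) → 5
  π[v](π[u,v](S)) → 5
  σ[v='t'](π[v](π[u,v](S))) → 1
E2 row counts bottom-up:
  S → 5
  π[u,v](S) → 5
  π[v](π[u,v](S)) → 5
  σ[v='r'](π[v](π[u,v](S))) → 2

E1 result:
v
t
E2 result:
v
r
r
Witness: ('t',) appears 1× in E1 but 0× in E2.

no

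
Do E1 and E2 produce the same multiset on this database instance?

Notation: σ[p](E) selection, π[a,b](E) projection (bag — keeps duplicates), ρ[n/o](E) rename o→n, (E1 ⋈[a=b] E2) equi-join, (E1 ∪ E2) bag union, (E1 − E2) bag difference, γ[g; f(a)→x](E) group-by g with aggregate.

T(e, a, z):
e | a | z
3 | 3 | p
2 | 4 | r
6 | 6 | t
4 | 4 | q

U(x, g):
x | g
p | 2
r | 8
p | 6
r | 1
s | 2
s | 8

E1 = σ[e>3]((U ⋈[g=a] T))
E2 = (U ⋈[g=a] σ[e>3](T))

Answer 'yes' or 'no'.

E1 stepwise |·|:
  U → 6
  T → 4
  (U ⋈[g=a] T) → 1
  σ[e>3]((U ⋈[g=a] T)) → 1
E2 stepwise |·|:
  U → 6
  T → 4
  σ[e>3](T) → 2
  (U ⋈[g=a] σ[e>3](T)) → 1

E1 and E2 produce the same multiset:
x | g | e | a | z
p | 6 | 6 | 6 | t

yes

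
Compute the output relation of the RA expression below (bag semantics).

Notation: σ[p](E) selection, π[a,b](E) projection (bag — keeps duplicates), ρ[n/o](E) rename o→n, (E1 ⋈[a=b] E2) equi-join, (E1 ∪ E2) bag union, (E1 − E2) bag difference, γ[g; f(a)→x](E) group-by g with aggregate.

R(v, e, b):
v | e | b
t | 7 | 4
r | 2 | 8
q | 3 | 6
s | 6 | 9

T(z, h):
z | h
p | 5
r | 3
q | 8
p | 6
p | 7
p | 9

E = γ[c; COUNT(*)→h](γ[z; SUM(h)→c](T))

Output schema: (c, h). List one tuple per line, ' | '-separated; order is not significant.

Subexpression sizes:
  T → 6
  γ[z; SUM(h)→c](T) → 3
  γ[c; COUNT(*)→h](γ[z; SUM(h)→c](T)) → 3

== RESULT ==
c | h
3 | 1
8 | 1
27 | 1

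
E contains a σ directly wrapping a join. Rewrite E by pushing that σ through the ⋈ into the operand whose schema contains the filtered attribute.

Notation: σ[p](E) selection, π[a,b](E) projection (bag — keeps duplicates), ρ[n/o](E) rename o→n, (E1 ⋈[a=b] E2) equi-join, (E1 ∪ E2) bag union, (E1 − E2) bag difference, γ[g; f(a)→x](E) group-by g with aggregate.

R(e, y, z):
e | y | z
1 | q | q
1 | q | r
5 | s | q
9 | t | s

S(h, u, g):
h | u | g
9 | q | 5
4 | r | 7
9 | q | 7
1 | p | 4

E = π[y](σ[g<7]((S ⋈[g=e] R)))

σ filters on g, owned by the left side.
E' = π[y]((σ[g<7](S) ⋈[g=e] R))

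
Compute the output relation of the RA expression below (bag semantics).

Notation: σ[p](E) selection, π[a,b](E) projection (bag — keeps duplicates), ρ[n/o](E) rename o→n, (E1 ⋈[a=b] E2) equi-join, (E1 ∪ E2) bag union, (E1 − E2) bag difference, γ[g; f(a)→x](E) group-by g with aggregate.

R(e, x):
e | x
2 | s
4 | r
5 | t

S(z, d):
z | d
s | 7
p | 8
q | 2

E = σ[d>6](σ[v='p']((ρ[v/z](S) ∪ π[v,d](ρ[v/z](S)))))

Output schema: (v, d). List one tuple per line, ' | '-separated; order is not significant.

Row counts bottom-up:
  S → 3
  ρ[v/z](S) → 3
  S → 3
  ρ[v/z](S) → 3
  π[v,d](ρ[v/z](S)) → 3
  (ρ[v/z](S) ∪ π[v,d](ρ[v/z](S))) → 6
  σ[v='p']((ρ[v/z](S) ∪ π[v,d](ρ[v/z](S)))) → 2
  σ[d>6](σ[v='p']((ρ[v/z](S) ∪ π[v,d](ρ[v/z](S))))) → 2

== RESULT ==
v | d
p | 8
p | 8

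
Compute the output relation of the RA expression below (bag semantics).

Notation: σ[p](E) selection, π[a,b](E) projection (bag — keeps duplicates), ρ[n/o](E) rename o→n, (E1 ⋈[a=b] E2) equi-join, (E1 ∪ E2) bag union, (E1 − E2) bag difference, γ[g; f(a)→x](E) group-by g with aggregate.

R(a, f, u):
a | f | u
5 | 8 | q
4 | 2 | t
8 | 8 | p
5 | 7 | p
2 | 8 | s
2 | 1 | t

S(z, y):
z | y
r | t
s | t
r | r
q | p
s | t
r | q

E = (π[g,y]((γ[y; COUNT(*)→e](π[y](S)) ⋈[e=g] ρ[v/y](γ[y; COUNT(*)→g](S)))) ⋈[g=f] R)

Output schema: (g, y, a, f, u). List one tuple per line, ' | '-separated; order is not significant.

Stepwise |·|:
  S → 6
  π[y](S) → 6
  γ[y; COUNT(*)→e](π[y](S)) → 4
  S → 6
  γ[y; COUNT(*)→g](S) → 4
  ρ[v/y](γ[y; COUNT(*)→g](S)) → 4
  (γ[y; COUNT(*)→e](π[y](S)) ⋈[e=g] ρ[v/y](γ[y; COUNT(*)→g](S))) → 10
  π[g,y]((γ[y; COUNT(*)→e](π[y](S)) ⋈[e=g] ρ[v/y](γ[y; COUNT(*)→g](S)))) → 10
  R → 6
  (π[g,y]((γ[y; COUNT(*)→e](π[y](S)) ⋈[e=g] ρ[v/y](γ[y; COUNT(*)→g](S)))) ⋈[g=f] R) → 9

== RESULT ==
g | y | a | f | u
1 | p | 2 | 1 | t
1 | p | 2 | 1 | t
1 | p | 2 | 1 | t
1 | q | 2 | 1 | t
1 | q | 2 | 1 | t
1 | q | 2 | 1 | t
1 | r | 2 | 1 | t
1 | r | 2 | 1 | t
1 | r | 2 | 1 | t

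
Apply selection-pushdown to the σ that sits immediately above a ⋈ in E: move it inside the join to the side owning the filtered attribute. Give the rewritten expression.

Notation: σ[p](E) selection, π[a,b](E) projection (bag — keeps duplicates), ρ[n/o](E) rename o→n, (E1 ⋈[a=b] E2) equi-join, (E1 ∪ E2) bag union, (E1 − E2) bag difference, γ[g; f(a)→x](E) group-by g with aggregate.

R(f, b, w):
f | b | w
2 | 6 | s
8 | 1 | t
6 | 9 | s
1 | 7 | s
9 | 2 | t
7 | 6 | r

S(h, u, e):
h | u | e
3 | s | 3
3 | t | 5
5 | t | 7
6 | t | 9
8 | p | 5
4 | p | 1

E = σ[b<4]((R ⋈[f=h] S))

σ filters on b, owned by the left side.
E' = (σ[b<4](R) ⋈[f=h] S)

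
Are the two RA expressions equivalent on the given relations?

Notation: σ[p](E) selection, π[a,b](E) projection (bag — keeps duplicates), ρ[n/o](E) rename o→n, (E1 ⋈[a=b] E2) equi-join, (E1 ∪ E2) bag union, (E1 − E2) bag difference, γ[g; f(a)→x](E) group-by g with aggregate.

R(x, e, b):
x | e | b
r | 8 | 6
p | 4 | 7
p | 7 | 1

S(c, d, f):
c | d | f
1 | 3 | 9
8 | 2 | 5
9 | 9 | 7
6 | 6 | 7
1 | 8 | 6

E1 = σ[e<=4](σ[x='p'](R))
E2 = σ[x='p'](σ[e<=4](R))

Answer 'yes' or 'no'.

E1 row counts bottom-up:
  R → 3
  σ[x='p'](R) → 2
  σ[e<=4](σ[x='p'](R)) → 1
E2 row counts bottom-up:
  R → 3
  σ[e<=4](R) → 1
  σ[x='p'](σ[e<=4](R)) → 1

E1 and E2 produce the same multiset:
x | e | b
p | 4 | 7

yes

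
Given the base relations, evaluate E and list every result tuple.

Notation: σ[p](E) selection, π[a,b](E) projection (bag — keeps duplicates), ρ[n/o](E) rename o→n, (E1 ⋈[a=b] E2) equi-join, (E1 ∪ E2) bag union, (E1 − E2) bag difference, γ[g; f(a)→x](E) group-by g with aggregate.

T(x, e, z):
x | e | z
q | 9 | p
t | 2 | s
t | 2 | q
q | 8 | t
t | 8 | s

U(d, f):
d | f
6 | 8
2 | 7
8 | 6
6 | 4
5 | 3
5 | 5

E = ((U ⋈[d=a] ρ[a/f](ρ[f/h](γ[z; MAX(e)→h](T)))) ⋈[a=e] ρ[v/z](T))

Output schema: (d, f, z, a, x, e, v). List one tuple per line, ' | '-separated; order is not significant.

Per-node cardinality:
  U → 6
  T → 5
  γ[z; MAX(e)→h](T) → 4
  ρ[f/h](γ[z; MAX(e)→h](T)) → 4
  ρ[a/f](ρ[f/h](γ[z; MAX(e)→h](T))) → 4
  (U ⋈[d=a] ρ[a/f](ρ[f/h](γ[z; MAX(e)→h](T)))) → 3
  T → 5
  ρ[v/z](T) → 5
  ((U ⋈[d=a] ρ[a/f](ρ[f/h](γ[z; MAX(e)→h](T)))) ⋈[a=e] ρ[v/z](T)) → 6

== RESULT ==
d | f | z | a | x | e | v
2 | 7 | q | 2 | t | 2 | q
2 | 7 | q | 2 | t | 2 | s
8 | 6 | s | 8 | q | 8 | t
8 | 6 | s | 8 | t | 8 | s
8 | 6 | t | 8 | q | 8 | t
8 | 6 | t | 8 | t | 8 | s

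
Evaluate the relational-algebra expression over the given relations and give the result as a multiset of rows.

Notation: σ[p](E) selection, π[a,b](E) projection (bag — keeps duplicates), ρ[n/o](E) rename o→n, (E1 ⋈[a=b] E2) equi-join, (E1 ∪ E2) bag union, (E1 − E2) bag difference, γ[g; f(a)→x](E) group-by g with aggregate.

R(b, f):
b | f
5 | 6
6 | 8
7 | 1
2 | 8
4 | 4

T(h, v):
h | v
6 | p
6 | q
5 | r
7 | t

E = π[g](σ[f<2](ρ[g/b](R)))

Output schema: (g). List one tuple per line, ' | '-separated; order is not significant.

Subexpression sizes:
  R → 5
  ρ[g/b](R) → 5
  σ[f<2](ρ[g/b](R)) → 1
  π[g](σ[f<2](ρ[g/b](R))) → 1

== RESULT ==
g
7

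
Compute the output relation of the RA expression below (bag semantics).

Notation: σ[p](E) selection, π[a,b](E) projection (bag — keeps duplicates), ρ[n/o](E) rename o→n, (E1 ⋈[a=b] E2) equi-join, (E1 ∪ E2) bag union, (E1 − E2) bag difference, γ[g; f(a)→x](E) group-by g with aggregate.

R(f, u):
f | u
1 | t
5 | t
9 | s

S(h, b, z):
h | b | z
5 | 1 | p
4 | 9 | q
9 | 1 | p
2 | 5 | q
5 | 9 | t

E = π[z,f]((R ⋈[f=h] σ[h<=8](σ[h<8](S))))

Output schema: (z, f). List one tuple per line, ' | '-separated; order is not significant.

Row counts bottom-up:
  R → 3
  S → 5
  σ[h<8](S) → 4
  σ[h<=8](σ[h<8](S)) → 4
  (R ⋈[f=h] σ[h<=8](σ[h<8](S))) → 2
  π[z,f]((R ⋈[f=h] σ[h<=8](σ[h<8](S)))) → 2

== RESULT ==
z | f
p | 5
t | 5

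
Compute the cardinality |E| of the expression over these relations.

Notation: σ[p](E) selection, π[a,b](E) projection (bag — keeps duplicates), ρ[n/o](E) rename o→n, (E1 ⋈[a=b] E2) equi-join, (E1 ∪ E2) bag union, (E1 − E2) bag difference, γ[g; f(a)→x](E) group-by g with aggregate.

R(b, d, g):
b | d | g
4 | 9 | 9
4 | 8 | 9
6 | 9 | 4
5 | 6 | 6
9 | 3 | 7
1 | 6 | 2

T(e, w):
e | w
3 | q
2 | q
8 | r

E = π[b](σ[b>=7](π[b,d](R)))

Row counts bottom-up:
  R → 6
  π[b,d](R) → 6
  σ[b>=7](π[b,d](R)) → 1
  π[b](σ[b>=7](π[b,d](R))) → 1

|E| = 1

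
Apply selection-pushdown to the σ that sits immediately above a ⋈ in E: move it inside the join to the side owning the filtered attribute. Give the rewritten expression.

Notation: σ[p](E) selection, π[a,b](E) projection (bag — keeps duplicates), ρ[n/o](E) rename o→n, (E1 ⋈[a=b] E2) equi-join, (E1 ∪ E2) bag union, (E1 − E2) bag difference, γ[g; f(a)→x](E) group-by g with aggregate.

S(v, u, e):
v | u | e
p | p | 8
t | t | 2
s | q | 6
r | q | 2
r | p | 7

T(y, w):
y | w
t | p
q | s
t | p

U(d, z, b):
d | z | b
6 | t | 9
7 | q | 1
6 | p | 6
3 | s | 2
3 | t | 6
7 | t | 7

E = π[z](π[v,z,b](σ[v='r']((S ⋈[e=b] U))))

σ filters on v, owned by the left side.
E' = π[z](π[v,z,b]((σ[v='r'](S) ⋈[e=b] U)))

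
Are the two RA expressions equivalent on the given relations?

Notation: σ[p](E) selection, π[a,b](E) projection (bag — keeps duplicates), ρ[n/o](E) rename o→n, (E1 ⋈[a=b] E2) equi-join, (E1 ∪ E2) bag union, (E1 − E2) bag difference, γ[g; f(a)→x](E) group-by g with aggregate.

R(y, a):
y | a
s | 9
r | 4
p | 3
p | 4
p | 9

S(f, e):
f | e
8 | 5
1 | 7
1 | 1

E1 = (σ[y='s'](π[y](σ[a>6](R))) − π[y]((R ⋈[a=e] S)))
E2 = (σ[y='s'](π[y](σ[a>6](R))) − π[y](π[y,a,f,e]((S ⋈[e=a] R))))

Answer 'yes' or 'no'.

E1 row counts bottom-up:
  R → 5
  σ[a>6](R) → 2
  π[y](σ[a>6](R)) → 2
  σ[y='s'](π[y](σ[a>6](R))) → 1
  R → 5
  S → 3
  (R ⋈[a=e] S) → 0
  π[y]((R ⋈[a=e] S)) → 0
  (σ[y='s'](π[y](σ[a>6](R))) − π[y]((R ⋈[a=e] S))) → 1
E2 row counts bottom-up:
  R → 5
  σ[a>6](R) → 2
  π[y](σ[a>6](R)) → 2
  σ[y='s'](π[y](σ[a>6](R))) → 1
  S → 3
  R → 5
  (S ⋈[e=a] R) → 0
  π[y,a,f,e]((S ⋈[e=a] R)) → 0
  π[y](π[y,a,f,e]((S ⋈[e=a] R))) → 0
  (σ[y='s'](π[y](σ[a>6](R))) − π[y](π[y,a,f,e]((S ⋈[e=a] R)))) → 1

E1 and E2 produce the same multiset:
y
s

yes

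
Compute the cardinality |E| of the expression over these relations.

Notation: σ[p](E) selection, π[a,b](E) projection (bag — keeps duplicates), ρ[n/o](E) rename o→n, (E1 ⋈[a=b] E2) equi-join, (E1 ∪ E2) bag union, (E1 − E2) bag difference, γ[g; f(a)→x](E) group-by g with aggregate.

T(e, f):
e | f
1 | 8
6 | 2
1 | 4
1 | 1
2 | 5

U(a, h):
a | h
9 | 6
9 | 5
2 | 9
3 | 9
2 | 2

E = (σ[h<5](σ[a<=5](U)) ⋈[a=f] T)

Subexpression sizes:
  U → 5
  σ[a<=5](U) → 3
  σ[h<5](σ[a<=5](U)) → 1
  T → 5
  (σ[h<5](σ[a<=5](U)) ⋈[a=f] T) → 1

|E| = 1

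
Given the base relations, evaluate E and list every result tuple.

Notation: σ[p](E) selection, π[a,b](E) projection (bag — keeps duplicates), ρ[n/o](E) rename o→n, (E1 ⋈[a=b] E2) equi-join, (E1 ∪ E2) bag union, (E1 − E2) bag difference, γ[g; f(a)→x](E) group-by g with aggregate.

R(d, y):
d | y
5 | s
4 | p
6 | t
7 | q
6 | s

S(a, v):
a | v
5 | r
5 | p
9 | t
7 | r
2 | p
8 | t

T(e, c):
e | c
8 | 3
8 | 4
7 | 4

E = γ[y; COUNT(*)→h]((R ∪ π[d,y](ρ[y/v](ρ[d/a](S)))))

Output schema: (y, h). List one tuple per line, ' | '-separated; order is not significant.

Stepwise |·|:
  R → 5
  S → 6
  ρ[d/a](S) → 6
  ρ[y/v](ρ[d/a](S)) → 6
  π[d,y](ρ[y/v](ρ[d/a](S))) → 6
  (R ∪ π[d,y](ρ[y/v](ρ[d/a](S)))) → 11
  γ[y; COUNT(*)→h]((R ∪ π[d,y](ρ[y/v](ρ[d/a](S))))) → 5

== RESULT ==
y | h
p | 3
q | 1
r | 2
s | 2
t | 3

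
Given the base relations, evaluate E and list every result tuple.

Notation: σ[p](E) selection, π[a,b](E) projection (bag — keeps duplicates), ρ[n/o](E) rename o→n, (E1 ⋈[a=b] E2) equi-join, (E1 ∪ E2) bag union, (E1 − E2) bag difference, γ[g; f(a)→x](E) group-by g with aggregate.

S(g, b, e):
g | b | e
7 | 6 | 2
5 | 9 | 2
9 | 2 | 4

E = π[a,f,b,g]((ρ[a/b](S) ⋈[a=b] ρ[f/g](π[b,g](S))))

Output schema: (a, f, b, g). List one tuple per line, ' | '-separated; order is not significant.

Subexpression sizes:
  S → 3
  ρ[a/b](S) → 3
  S → 3
  π[b,g](S) → 3
  ρ[f/g](π[b,g](S)) → 3
  (ρ[a/b](S) ⋈[a=b] ρ[f/g](π[b,g](S))) → 3
  π[a,f,b,g]((ρ[a/b](S) ⋈[a=b] ρ[f/g](π[b,g](S)))) → 3

== RESULT ==
a | f | b | g
2 | 9 | 2 | 9
6 | 7 | 6 | 7
9 | 5 | 9 | 5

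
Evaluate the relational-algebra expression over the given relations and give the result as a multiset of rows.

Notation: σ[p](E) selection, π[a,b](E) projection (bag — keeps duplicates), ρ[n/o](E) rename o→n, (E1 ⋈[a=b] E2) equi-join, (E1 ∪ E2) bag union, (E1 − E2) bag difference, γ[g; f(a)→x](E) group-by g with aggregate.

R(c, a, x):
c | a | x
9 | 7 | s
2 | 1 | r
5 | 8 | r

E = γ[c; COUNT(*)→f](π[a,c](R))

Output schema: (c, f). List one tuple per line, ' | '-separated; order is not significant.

Row counts bottom-up:
  R → 3
  π[a,c](R) → 3
  γ[c; COUNT(*)→f](π[a,c](R)) → 3

== RESULT ==
c | f
2 | 1
5 | 1
9 | 1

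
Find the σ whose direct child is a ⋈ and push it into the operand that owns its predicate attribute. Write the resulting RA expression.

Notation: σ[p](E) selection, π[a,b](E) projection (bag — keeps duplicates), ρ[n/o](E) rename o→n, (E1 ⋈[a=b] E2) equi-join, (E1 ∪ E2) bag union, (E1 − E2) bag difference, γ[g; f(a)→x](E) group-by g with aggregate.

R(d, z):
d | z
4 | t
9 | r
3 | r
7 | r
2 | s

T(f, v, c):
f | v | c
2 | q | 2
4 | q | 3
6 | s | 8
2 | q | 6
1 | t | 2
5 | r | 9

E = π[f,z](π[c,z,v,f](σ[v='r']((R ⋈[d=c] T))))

σ filters on v, owned by the right side.
E' = π[f,z](π[c,z,v,f]((R ⋈[d=c] σ[v='r'](T))))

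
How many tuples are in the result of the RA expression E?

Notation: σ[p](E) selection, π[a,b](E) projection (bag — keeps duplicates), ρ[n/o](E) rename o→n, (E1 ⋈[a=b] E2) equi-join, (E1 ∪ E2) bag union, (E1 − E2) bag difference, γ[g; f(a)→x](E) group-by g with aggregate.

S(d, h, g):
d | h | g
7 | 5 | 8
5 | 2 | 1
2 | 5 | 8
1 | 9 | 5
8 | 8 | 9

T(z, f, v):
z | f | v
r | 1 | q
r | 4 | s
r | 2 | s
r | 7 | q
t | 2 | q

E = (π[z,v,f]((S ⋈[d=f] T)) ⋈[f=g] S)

Row counts bottom-up:
  S → 5
  T → 5
  (S ⋈[d=f] T) → 4
  π[z,v,f]((S ⋈[d=f] T)) → 4
  S → 5
  (π[z,v,f]((S ⋈[d=f] T)) ⋈[f=g] S) → 1

|E| = 1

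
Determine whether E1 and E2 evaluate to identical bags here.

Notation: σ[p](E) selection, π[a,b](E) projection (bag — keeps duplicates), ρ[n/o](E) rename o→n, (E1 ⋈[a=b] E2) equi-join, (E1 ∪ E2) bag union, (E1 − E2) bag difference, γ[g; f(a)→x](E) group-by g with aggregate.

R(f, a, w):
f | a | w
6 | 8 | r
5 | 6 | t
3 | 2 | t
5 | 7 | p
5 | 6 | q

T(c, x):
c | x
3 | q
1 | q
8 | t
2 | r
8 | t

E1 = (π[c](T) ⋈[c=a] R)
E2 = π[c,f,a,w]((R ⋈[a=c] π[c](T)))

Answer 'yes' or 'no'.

E1 row counts bottom-up:
  T → 5
  π[c](T) → 5
  R → 5
  (π[c](T) ⋈[c=a] R) → 3
E2 row counts bottom-up:
  R → 5
  T → 5
  π[c](T) → 5
  (R ⋈[a=c] π[c](T)) → 3
  π[c,f,a,w]((R ⋈[a=c] π[c](T))) → 3

E1 and E2 produce the same multiset:
c | f | a | w
2 | 3 | 2 | t
8 | 6 | 8 | r
8 | 6 | 8 | r

yes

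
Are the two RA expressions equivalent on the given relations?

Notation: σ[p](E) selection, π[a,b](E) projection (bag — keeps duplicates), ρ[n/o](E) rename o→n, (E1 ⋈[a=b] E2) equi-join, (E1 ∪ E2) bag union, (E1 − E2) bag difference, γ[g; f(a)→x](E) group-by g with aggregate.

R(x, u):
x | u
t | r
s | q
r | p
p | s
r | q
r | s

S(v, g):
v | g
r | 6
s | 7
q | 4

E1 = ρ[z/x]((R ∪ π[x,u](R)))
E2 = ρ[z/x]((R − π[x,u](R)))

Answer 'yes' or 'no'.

E1 stepwise |·|:
  R → 6
  R → 6
  π[x,u](R) → 6
  (R ∪ π[x,u](R)) → 12
  ρ[z/x]((R ∪ π[x,u](R))) → 12
E2 stepwise |·|:
  R → 6
  R → 6
  π[x,u](R) → 6
  (R − π[x,u](R)) → 0
  ρ[z/x]((R − π[x,u](R))) → 0

E1 result:
z | u
p | s
p | s
r | p
r | p
r | q
r | q
r | s
r | s
s | q
s | q
t | r
t | r
E2 result:
z | u
(0 rows)
Witness: ('p', 's') appears 2× in E1 but 0× in E2.

no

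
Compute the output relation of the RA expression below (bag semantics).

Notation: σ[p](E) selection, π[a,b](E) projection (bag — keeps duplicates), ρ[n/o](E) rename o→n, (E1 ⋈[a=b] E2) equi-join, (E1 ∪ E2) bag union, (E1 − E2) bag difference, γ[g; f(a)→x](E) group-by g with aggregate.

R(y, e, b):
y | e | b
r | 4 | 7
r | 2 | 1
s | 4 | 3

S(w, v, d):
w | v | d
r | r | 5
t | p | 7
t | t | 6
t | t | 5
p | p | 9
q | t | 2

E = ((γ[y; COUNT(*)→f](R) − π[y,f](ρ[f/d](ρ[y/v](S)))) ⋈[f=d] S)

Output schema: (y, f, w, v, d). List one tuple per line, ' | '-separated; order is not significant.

Row counts bottom-up:
  R → 3
  γ[y; COUNT(*)→f](R) → 2
  S → 6
  ρ[y/v](S) → 6
  ρ[f/d](ρ[y/v](S)) → 6
  π[y,f](ρ[f/d](ρ[y/v](S))) → 6
  (γ[y; COUNT(*)→f](R) − π[y,f](ρ[f/d](ρ[y/v](S)))) → 2
  S → 6
  ((γ[y; COUNT(*)→f](R) − π[y,f](ρ[f/d](ρ[y/v](S)))) ⋈[f=d] S) → 1

== RESULT ==
y | f | w | v | d
r | 2 | q | t | 2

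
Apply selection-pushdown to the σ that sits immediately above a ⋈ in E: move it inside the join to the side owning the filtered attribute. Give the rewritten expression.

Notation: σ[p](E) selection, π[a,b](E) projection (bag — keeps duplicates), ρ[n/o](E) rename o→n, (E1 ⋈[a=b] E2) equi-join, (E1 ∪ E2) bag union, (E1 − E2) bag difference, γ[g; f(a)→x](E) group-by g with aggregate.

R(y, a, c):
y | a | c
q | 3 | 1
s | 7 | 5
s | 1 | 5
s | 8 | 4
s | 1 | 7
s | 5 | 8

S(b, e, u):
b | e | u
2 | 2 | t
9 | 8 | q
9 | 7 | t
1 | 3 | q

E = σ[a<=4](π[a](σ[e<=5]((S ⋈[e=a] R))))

σ filters on e, owned by the left side.
E' = σ[a<=4](π[a]((σ[e<=5](S) ⋈[e=a] R)))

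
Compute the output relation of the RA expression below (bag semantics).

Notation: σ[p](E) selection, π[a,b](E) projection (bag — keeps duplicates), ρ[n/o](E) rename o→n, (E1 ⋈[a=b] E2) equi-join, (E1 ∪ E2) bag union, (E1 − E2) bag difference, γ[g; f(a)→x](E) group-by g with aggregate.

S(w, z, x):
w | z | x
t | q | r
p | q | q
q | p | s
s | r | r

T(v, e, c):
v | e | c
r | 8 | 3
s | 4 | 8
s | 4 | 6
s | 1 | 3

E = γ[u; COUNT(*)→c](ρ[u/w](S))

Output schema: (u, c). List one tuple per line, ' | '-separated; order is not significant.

Subexpression sizes:
  S → 4
  ρ[u/w](S) → 4
  γ[u; COUNT(*)→c](ρ[u/w](S)) → 4

== RESULT ==
u | c
p | 1
q | 1
s | 1
t | 1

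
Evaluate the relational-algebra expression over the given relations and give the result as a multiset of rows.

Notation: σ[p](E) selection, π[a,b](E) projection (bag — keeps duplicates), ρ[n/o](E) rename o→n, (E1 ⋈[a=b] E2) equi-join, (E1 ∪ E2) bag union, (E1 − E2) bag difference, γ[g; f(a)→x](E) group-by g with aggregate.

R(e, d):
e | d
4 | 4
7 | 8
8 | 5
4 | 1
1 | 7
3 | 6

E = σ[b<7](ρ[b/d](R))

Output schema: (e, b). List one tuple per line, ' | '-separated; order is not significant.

Subexpression sizes:
  R → 6
  ρ[b/d](R) → 6
  σ[b<7](ρ[b/d](R)) → 4

== RESULT ==
e | b
3 | 6
4 | 1
4 | 4
8 | 5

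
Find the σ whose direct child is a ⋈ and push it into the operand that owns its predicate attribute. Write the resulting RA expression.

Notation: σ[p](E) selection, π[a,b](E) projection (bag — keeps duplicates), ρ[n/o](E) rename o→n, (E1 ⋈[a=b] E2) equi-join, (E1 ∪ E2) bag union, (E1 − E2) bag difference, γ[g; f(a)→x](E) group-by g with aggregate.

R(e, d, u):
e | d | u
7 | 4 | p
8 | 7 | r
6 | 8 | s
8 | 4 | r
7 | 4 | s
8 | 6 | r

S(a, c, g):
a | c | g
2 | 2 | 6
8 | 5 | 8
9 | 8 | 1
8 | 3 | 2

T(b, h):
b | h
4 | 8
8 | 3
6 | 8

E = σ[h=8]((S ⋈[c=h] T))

σ filters on h, owned by the right side.
E' = (S ⋈[c=h] σ[h=8](T))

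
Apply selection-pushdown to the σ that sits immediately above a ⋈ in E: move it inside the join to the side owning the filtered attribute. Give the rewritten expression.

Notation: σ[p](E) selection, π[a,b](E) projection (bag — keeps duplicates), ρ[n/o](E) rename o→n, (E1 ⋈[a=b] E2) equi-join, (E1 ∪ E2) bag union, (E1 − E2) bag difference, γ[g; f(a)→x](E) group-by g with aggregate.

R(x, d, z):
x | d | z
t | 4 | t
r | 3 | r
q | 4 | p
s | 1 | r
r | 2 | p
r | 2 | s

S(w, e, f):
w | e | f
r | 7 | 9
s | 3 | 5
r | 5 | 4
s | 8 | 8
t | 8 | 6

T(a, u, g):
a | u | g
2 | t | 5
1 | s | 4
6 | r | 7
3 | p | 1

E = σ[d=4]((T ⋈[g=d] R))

σ filters on d, owned by the right side.
E' = (T ⋈[g=d] σ[d=4](R))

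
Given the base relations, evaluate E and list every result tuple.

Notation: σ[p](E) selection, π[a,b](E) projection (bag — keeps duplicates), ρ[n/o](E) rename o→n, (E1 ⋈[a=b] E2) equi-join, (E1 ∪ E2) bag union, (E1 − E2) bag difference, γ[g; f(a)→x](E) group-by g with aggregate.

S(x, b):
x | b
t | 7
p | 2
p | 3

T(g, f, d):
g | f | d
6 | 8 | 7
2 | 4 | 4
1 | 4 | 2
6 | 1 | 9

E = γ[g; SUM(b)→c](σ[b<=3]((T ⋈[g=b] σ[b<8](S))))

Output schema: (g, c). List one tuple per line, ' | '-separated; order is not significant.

Per-node cardinality:
  T → 4
  S → 3
  σ[b<8](S) → 3
  (T ⋈[g=b] σ[b<8](S)) → 1
  σ[b<=3]((T ⋈[g=b] σ[b<8](S))) → 1
  γ[g; SUM(b)→c](σ[b<=3]((T ⋈[g=b] σ[b<8](S)))) → 1

== RESULT ==
g | c
2 | 2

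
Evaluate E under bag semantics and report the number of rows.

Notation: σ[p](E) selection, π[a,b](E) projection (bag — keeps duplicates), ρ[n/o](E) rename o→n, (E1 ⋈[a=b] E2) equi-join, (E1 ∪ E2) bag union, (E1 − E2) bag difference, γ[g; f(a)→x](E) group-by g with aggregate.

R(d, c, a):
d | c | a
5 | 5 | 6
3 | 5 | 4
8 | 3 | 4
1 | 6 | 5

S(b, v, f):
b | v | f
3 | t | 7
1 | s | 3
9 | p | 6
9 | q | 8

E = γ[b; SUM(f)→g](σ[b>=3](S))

Subexpression sizes:
  S → 4
  σ[b>=3](S) → 3
  γ[b; SUM(f)→g](σ[b>=3](S)) → 2

|E| = 2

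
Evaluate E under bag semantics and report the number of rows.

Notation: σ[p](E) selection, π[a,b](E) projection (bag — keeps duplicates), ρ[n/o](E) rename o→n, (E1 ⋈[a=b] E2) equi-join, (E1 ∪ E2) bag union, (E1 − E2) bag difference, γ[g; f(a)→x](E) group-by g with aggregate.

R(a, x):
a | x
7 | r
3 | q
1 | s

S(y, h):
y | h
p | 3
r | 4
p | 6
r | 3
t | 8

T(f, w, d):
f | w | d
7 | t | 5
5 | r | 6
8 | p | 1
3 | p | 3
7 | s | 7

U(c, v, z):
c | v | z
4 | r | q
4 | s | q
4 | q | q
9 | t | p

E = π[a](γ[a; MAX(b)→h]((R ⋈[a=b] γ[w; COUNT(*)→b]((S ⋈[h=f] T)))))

Per-node cardinality:
  R → 3
  S → 5
  T → 5
  (S ⋈[h=f] T) → 3
  γ[w; COUNT(*)→b]((S ⋈[h=f] T)) → 1
  (R ⋈[a=b] γ[w; COUNT(*)→b]((S ⋈[h=f] T))) → 1
  γ[a; MAX(b)→h]((R ⋈[a=b] γ[w; COUNT(*)→b]((S ⋈[h=f] T)))) → 1
  π[a](γ[a; MAX(b)→h]((R ⋈[a=b] γ[w; COUNT(*)→b]((S ⋈[h=f] T))))) → 1

|E| = 1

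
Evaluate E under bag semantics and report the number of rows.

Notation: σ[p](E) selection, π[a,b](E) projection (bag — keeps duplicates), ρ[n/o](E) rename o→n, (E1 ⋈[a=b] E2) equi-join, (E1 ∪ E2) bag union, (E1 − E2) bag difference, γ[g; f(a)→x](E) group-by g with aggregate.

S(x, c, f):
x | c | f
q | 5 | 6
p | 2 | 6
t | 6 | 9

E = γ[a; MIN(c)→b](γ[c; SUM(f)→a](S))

Row counts bottom-up:
  S → 3
  γ[c; SUM(f)→a](S) → 3
  γ[a; MIN(c)→b](γ[c; SUM(f)→a](S)) → 2

|E| = 2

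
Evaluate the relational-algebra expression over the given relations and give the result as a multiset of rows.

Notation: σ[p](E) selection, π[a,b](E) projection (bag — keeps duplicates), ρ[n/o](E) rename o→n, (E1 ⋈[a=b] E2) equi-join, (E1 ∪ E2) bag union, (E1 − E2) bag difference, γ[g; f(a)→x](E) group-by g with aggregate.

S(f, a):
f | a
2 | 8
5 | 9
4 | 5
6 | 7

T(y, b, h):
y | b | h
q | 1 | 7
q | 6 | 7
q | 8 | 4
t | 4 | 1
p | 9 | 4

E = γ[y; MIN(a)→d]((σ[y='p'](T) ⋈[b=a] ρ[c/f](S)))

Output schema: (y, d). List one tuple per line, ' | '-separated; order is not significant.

Per-node cardinality:
  T → 5
  σ[y='p'](T) → 1
  S → 4
  ρ[c/f](S) → 4
  (σ[y='p'](T) ⋈[b=a] ρ[c/f](S)) → 1
  γ[y; MIN(a)→d]((σ[y='p'](T) ⋈[b=a] ρ[c/f](S))) → 1

== RESULT ==
y | d
p | 9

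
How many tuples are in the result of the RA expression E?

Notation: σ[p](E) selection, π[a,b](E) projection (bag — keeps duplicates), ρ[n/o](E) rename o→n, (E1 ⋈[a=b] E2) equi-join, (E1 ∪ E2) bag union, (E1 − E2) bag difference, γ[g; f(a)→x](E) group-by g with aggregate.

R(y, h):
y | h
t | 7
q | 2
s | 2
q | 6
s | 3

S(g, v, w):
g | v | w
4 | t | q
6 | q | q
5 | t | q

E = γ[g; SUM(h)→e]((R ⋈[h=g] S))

Per-node cardinality:
  R → 5
  S → 3
  (R ⋈[h=g] S) → 1
  γ[g; SUM(h)→e]((R ⋈[h=g] S)) → 1

|E| = 1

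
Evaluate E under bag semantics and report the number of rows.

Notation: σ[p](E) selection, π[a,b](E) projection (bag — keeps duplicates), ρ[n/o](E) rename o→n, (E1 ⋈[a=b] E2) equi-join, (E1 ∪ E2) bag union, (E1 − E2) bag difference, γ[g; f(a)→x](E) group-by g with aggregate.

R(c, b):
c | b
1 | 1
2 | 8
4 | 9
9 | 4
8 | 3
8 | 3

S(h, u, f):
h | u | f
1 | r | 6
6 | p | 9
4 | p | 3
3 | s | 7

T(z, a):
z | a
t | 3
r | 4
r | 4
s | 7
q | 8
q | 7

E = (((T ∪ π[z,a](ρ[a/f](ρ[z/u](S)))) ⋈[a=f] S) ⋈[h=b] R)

Per-node cardinality:
  T → 6
  S → 4
  ρ[z/u](S) → 4
  ρ[a/f](ρ[z/u](S)) → 4
  π[z,a](ρ[a/f](ρ[z/u](S))) → 4
  (T ∪ π[z,a](ρ[a/f](ρ[z/u](S)))) → 10
  S → 4
  ((T ∪ π[z,a](ρ[a/f](ρ[z/u](S)))) ⋈[a=f] S) → 7
  R → 6
  (((T ∪ π[z,a](ρ[a/f](ρ[z/u](S)))) ⋈[a=f] S) ⋈[h=b] R) → 9

|E| = 9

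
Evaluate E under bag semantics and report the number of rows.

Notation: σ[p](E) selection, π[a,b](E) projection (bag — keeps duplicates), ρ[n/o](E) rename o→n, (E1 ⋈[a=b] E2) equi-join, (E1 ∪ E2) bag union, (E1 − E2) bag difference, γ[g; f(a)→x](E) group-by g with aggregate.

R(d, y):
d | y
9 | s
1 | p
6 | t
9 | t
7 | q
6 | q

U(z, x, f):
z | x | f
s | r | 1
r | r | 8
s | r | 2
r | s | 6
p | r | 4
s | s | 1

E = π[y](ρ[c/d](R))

Row counts bottom-up:
  R → 6
  ρ[c/d](R) → 6
  π[y](ρ[c/d](R)) → 6

|E| = 6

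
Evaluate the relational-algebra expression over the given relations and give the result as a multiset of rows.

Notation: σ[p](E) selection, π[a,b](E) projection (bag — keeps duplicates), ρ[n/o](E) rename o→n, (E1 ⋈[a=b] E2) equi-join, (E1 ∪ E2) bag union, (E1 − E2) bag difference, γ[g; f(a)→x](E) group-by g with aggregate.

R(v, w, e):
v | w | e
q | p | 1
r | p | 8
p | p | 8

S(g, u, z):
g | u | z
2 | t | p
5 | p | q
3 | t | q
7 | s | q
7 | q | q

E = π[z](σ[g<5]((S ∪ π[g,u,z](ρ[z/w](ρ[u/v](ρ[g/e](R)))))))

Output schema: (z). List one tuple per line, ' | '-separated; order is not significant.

Stepwise |·|:
  S → 5
  R → 3
  ρ[g/e](R) → 3
  ρ[u/v](ρ[g/e](R)) → 3
  ρ[z/w](ρ[u/v](ρ[g/e](R))) → 3
  π[g,u,z](ρ[z/w](ρ[u/v](ρ[g/e](R)))) → 3
  (S ∪ π[g,u,z](ρ[z/w](ρ[u/v](ρ[g/e](R))))) → 8
  σ[g<5]((S ∪ π[g,u,z](ρ[z/w](ρ[u/v](ρ[g/e](R)))))) → 3
  π[z](σ[g<5]((S ∪ π[g,u,z](ρ[z/w](ρ[u/v](ρ[g/e](R))))))) → 3

== RESULT ==
z
p
p
q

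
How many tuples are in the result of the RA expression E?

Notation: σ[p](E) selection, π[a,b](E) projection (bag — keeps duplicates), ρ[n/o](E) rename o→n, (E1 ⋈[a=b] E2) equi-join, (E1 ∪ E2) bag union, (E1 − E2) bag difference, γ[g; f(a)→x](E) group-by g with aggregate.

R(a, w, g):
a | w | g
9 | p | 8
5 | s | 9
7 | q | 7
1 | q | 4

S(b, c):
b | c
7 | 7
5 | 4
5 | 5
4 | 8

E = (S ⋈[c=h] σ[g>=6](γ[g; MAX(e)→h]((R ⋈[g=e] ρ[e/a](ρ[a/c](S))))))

Subexpression sizes:
  S → 4
  R → 4
  S → 4
  ρ[a/c](S) → 4
  ρ[e/a](ρ[a/c](S)) → 4
  (R ⋈[g=e] ρ[e/a](ρ[a/c](S))) → 3
  γ[g; MAX(e)→h]((R ⋈[g=e] ρ[e/a](ρ[a/c](S)))) → 3
  σ[g>=6](γ[g; MAX(e)→h]((R ⋈[g=e] ρ[e/a](ρ[a/c](S))))) → 2
  (S ⋈[c=h] σ[g>=6](γ[g; MAX(e)→h]((R ⋈[g=e] ρ[e/a](ρ[a/c](S)))))) → 2

|E| = 2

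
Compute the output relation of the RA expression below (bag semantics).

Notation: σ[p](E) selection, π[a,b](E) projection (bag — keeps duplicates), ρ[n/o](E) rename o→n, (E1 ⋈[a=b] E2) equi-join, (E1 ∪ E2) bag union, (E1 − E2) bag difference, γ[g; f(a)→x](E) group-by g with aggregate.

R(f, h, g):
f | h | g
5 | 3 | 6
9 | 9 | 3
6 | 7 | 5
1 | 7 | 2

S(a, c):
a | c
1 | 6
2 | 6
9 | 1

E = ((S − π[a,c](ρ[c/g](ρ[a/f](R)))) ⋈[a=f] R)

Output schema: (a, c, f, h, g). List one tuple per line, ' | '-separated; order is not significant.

Subexpression sizes:
  S → 3
  R → 4
  ρ[a/f](R) → 4
  ρ[c/g](ρ[a/f](R)) → 4
  π[a,c](ρ[c/g](ρ[a/f](R))) → 4
  (S − π[a,c](ρ[c/g](ρ[a/f](R)))) → 3
  R → 4
  ((S − π[a,c](ρ[c/g](ρ[a/f](R)))) ⋈[a=f] R) → 2

== RESULT ==
a | c | f | h | g
1 | 6 | 1 | 7 | 2
9 | 1 | 9 | 9 | 3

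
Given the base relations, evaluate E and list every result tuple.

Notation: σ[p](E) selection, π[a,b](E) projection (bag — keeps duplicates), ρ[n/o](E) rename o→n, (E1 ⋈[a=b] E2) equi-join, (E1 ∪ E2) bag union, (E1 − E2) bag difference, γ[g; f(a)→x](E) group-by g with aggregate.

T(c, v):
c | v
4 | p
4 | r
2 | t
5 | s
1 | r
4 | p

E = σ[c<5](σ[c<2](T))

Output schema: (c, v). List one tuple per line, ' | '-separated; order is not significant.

Row counts bottom-up:
  T → 6
  σ[c<2](T) → 1
  σ[c<5](σ[c<2](T)) → 1

== RESULT ==
c | v
1 | r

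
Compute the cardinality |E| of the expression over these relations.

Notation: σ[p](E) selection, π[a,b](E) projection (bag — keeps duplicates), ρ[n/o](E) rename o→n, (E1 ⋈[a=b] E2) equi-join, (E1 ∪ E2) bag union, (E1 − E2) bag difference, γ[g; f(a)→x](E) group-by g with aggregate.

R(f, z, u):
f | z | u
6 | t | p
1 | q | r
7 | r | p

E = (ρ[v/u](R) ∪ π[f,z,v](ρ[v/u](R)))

Row counts bottom-up:
  R → 3
  ρ[v/u](R) → 3
  R → 3
  ρ[v/u](R) → 3
  π[f,z,v](ρ[v/u](R)) → 3
  (ρ[v/u](R) ∪ π[f,z,v](ρ[v/u](R))) → 6

|E| = 6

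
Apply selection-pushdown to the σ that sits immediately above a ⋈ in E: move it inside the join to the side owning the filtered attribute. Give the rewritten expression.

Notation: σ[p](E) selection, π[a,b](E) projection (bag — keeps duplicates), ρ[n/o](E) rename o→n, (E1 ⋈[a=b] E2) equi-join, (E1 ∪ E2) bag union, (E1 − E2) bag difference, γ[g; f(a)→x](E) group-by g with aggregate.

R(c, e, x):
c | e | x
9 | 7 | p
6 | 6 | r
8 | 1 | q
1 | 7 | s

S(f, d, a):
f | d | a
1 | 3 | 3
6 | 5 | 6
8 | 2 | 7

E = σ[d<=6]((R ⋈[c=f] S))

σ filters on d, owned by the right side.
E' = (R ⋈[c=f] σ[d<=6](S))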